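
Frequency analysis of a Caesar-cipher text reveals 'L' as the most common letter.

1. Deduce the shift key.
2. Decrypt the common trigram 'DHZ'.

Step 1: In English, 'E' is the most frequent letter (12.7%).
Step 2: The most frequent ciphertext letter is 'L' (position 11).
Step 3: Shift = (11 - 4) mod 26 = 7.
Step 4: Decrypt 'DHZ' by shifting back 7:
  D -> W
  H -> A
  Z -> S
Step 5: 'DHZ' decrypts to 'WAS'.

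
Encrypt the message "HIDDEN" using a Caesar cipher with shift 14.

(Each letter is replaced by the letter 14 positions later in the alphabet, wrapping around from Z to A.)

Step 1: For each letter, shift forward by 14 positions (mod 26).
  H (position 7) -> position (7+14) mod 26 = 21 -> V
  I (position 8) -> position (8+14) mod 26 = 22 -> W
  D (position 3) -> position (3+14) mod 26 = 17 -> R
  D (position 3) -> position (3+14) mod 26 = 17 -> R
  E (position 4) -> position (4+14) mod 26 = 18 -> S
  N (position 13) -> position (13+14) mod 26 = 1 -> B
Result: VWRRSB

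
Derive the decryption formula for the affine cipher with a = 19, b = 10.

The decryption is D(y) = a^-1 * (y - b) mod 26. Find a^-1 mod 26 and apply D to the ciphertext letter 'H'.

Step 1: Find a^-1, the modular inverse of 19 mod 26.
Step 2: We need 19 * a^-1 = 1 (mod 26).
Step 3: 19 * 11 = 209 = 8 * 26 + 1, so a^-1 = 11.
Step 4: D(y) = 11(y - 10) mod 26.
Step 5: Apply to 'H' (y = 7): D(7) = 11 * (7 - 10) mod 26 = 11 * -3 mod 26 = 19 -> 'T'.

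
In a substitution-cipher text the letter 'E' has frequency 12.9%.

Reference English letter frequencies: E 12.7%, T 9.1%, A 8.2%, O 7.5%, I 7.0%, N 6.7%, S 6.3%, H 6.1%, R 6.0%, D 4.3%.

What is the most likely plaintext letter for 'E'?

Step 1: The observed frequency is 12.9%.
Step 2: Compare with English frequencies:
  E: 12.7% (difference: 0.2%) <-- closest
  T: 9.1% (difference: 3.8%)
  A: 8.2% (difference: 4.7%)
  O: 7.5% (difference: 5.4%)
  I: 7.0% (difference: 5.9%)
  N: 6.7% (difference: 6.2%)
  S: 6.3% (difference: 6.6%)
  H: 6.1% (difference: 6.8%)
  R: 6.0% (difference: 6.9%)
  D: 4.3% (difference: 8.6%)
Step 3: 'E' most likely represents 'E' (frequency 12.7%).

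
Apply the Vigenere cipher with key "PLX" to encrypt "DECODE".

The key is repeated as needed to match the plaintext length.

Step 1: Repeat key to match plaintext length:
  Plaintext: DECODE
  Key:       PLXPLX
Step 2: Encrypt each letter:
  D(3) + P(15) = (3+15) mod 26 = 18 = S
  E(4) + L(11) = (4+11) mod 26 = 15 = P
  C(2) + X(23) = (2+23) mod 26 = 25 = Z
  O(14) + P(15) = (14+15) mod 26 = 3 = D
  D(3) + L(11) = (3+11) mod 26 = 14 = O
  E(4) + X(23) = (4+23) mod 26 = 1 = B
Ciphertext: SPZDOB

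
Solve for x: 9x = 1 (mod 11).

Step 1: We need x such that 9 * x = 1 (mod 11).
Step 2: Using the extended Euclidean algorithm or trial:
  9 * 5 = 45 = 4 * 11 + 1.
Step 3: Since 45 mod 11 = 1, the inverse is x = 5.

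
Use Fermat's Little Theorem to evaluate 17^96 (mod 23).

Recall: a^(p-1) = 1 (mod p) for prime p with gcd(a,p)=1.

Step 1: Since 23 is prime, by Fermat's Little Theorem: 17^22 = 1 (mod 23).
Step 2: Reduce exponent: 96 mod 22 = 8.
Step 3: So 17^96 = 17^8 (mod 23).
Step 4: 17^8 mod 23 = 18.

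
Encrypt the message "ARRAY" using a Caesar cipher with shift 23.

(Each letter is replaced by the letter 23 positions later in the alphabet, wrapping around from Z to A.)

Step 1: For each letter, shift forward by 23 positions (mod 26).
  A (position 0) -> position (0+23) mod 26 = 23 -> X
  R (position 17) -> position (17+23) mod 26 = 14 -> O
  R (position 17) -> position (17+23) mod 26 = 14 -> O
  A (position 0) -> position (0+23) mod 26 = 23 -> X
  Y (position 24) -> position (24+23) mod 26 = 21 -> V
Result: XOOXV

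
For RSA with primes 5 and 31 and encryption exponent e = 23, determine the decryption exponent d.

Step 1: n = 5 * 31 = 155.
Step 2: phi(n) = 4 * 30 = 120.
Step 3: Find d such that 23 * d = 1 (mod 120).
Step 4: d = 23^(-1) mod 120 = 47.
Verification: 23 * 47 = 1081 = 9 * 120 + 1.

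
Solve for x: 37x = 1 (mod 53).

Step 1: We need x such that 37 * x = 1 (mod 53).
Step 2: Using the extended Euclidean algorithm or trial:
  37 * 43 = 1591 = 30 * 53 + 1.
Step 3: Since 1591 mod 53 = 1, the inverse is x = 43.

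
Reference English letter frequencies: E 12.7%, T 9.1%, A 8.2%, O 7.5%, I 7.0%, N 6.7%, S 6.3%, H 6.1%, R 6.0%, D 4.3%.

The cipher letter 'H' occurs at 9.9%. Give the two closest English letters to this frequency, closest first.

Step 1: Observed frequency of 'H' is 9.9%.
Step 2: Compute distances to each reference frequency and sort:
  T (9.1%): difference = 0.8% <-- BEST
  A (8.2%): difference = 1.7% <-- RUNNER-UP
  O (7.5%): difference = 2.4%
  E (12.7%): difference = 2.8%
  I (7.0%): difference = 2.9%
Step 3: Most likely is 'T' (9.1%, diff 0.8%); second most likely is 'A' (8.2%, diff 1.7%).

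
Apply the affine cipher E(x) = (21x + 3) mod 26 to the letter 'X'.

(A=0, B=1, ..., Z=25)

Step 1: Convert 'X' to number: x = 23.
Step 2: E(23) = (21 * 23 + 3) mod 26 = 486 mod 26 = 18.
Step 3: Convert 18 back to letter: S.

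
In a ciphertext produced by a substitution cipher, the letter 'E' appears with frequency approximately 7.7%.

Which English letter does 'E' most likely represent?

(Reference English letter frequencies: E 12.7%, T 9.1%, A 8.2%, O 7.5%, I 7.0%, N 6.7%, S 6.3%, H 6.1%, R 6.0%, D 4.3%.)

Step 1: The observed frequency is 7.7%.
Step 2: Compare with English frequencies:
  E: 12.7% (difference: 5.0%)
  T: 9.1% (difference: 1.4%)
  A: 8.2% (difference: 0.5%)
  O: 7.5% (difference: 0.2%) <-- closest
  I: 7.0% (difference: 0.7%)
  N: 6.7% (difference: 1.0%)
  S: 6.3% (difference: 1.4%)
  H: 6.1% (difference: 1.6%)
  R: 6.0% (difference: 1.7%)
  D: 4.3% (difference: 3.4%)
Step 3: 'E' most likely represents 'O' (frequency 7.5%).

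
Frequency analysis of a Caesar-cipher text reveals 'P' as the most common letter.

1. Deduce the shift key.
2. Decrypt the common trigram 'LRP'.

Step 1: In English, 'E' is the most frequent letter (12.7%).
Step 2: The most frequent ciphertext letter is 'P' (position 15).
Step 3: Shift = (15 - 4) mod 26 = 11.
Step 4: Decrypt 'LRP' by shifting back 11:
  L -> A
  R -> G
  P -> E
Step 5: 'LRP' decrypts to 'AGE'.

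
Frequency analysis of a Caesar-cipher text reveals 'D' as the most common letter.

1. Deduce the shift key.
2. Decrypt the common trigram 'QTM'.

Step 1: In English, 'E' is the most frequent letter (12.7%).
Step 2: The most frequent ciphertext letter is 'D' (position 3).
Step 3: Shift = (3 - 4) mod 26 = 25.
Step 4: Decrypt 'QTM' by shifting back 25:
  Q -> R
  T -> U
  M -> N
Step 5: 'QTM' decrypts to 'RUN'.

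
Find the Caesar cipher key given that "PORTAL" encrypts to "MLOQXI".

Step 1: Compare first letters: P (position 15) -> M (position 12).
Step 2: Shift = (12 - 15) mod 26 = 23.
The shift value is 23.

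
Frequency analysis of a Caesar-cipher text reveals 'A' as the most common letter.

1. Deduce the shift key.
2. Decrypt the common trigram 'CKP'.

Step 1: In English, 'E' is the most frequent letter (12.7%).
Step 2: The most frequent ciphertext letter is 'A' (position 0).
Step 3: Shift = (0 - 4) mod 26 = 22.
Step 4: Decrypt 'CKP' by shifting back 22:
  C -> G
  K -> O
  P -> T
Step 5: 'CKP' decrypts to 'GOT'.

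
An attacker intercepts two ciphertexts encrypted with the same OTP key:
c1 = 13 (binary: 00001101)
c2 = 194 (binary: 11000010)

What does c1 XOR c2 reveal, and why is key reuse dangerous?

Step 1: c1 XOR c2 = (m1 XOR k) XOR (m2 XOR k).
Step 2: By XOR associativity/commutativity: = m1 XOR m2 XOR k XOR k = m1 XOR m2.
Step 3: 00001101 XOR 11000010 = 11001111 = 207.
Step 4: The key cancels out! An attacker learns m1 XOR m2 = 207, revealing the relationship between plaintexts.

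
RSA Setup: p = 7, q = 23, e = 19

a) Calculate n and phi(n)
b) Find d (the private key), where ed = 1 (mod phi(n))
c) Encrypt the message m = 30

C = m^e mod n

Step 1: n = 7 * 23 = 161.
Step 2: phi(n) = (7-1)(23-1) = 6 * 22 = 132.
Step 3: Find d = 19^(-1) mod 132 = 7.
  Verify: 19 * 7 = 133 = 1 (mod 132).
Step 4: C = 30^19 mod 161 = 149.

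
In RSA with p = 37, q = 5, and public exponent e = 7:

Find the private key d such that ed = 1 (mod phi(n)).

Step 1: n = 37 * 5 = 185.
Step 2: phi(n) = 36 * 4 = 144.
Step 3: Find d such that 7 * d = 1 (mod 144).
Step 4: d = 7^(-1) mod 144 = 103.
Verification: 7 * 103 = 721 = 5 * 144 + 1.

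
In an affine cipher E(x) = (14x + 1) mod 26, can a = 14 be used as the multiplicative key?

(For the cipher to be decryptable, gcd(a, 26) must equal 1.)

Step 1: Compute gcd(14, 26).
Step 2: gcd(14, 26) = 2.
Since gcd = 2 != 1, 14 shares a common factor with 26, so it cannot be used.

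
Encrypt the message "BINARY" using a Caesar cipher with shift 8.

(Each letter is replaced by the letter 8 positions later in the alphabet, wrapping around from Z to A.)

Step 1: For each letter, shift forward by 8 positions (mod 26).
  B (position 1) -> position (1+8) mod 26 = 9 -> J
  I (position 8) -> position (8+8) mod 26 = 16 -> Q
  N (position 13) -> position (13+8) mod 26 = 21 -> V
  A (position 0) -> position (0+8) mod 26 = 8 -> I
  R (position 17) -> position (17+8) mod 26 = 25 -> Z
  Y (position 24) -> position (24+8) mod 26 = 6 -> G
Result: JQVIZG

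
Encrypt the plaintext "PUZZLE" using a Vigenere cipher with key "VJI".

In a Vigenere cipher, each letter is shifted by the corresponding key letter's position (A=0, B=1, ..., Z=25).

Step 1: Repeat key to match plaintext length:
  Plaintext: PUZZLE
  Key:       VJIVJI
Step 2: Encrypt each letter:
  P(15) + V(21) = (15+21) mod 26 = 10 = K
  U(20) + J(9) = (20+9) mod 26 = 3 = D
  Z(25) + I(8) = (25+8) mod 26 = 7 = H
  Z(25) + V(21) = (25+21) mod 26 = 20 = U
  L(11) + J(9) = (11+9) mod 26 = 20 = U
  E(4) + I(8) = (4+8) mod 26 = 12 = M
Ciphertext: KDHUUM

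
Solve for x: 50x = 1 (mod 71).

Step 1: We need x such that 50 * x = 1 (mod 71).
Step 2: Using the extended Euclidean algorithm or trial:
  50 * 27 = 1350 = 19 * 71 + 1.
Step 3: Since 1350 mod 71 = 1, the inverse is x = 27.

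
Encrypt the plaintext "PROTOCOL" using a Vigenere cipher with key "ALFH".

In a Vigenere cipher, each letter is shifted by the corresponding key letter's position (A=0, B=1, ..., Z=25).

Step 1: Repeat key to match plaintext length:
  Plaintext: PROTOCOL
  Key:       ALFHALFH
Step 2: Encrypt each letter:
  P(15) + A(0) = (15+0) mod 26 = 15 = P
  R(17) + L(11) = (17+11) mod 26 = 2 = C
  O(14) + F(5) = (14+5) mod 26 = 19 = T
  T(19) + H(7) = (19+7) mod 26 = 0 = A
  O(14) + A(0) = (14+0) mod 26 = 14 = O
  C(2) + L(11) = (2+11) mod 26 = 13 = N
  O(14) + F(5) = (14+5) mod 26 = 19 = T
  L(11) + H(7) = (11+7) mod 26 = 18 = S
Ciphertext: PCTAONTS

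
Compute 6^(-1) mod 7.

Step 1: We need x such that 6 * x = 1 (mod 7).
Step 2: Using the extended Euclidean algorithm or trial:
  6 * 6 = 36 = 5 * 7 + 1.
Step 3: Since 36 mod 7 = 1, the inverse is x = 6.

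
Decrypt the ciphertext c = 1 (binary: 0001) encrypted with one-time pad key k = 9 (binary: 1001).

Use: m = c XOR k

Step 1: XOR ciphertext with key:
  Ciphertext: 0001
  Key:        1001
  XOR:        1000
Step 2: Plaintext = 1000 = 8 in decimal.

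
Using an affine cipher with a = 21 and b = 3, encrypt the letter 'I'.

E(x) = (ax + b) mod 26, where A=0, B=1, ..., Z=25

Step 1: Convert 'I' to number: x = 8.
Step 2: E(8) = (21 * 8 + 3) mod 26 = 171 mod 26 = 15.
Step 3: Convert 15 back to letter: P.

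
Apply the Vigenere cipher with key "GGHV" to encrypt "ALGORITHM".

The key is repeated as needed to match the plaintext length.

Step 1: Repeat key to match plaintext length:
  Plaintext: ALGORITHM
  Key:       GGHVGGHVG
Step 2: Encrypt each letter:
  A(0) + G(6) = (0+6) mod 26 = 6 = G
  L(11) + G(6) = (11+6) mod 26 = 17 = R
  G(6) + H(7) = (6+7) mod 26 = 13 = N
  O(14) + V(21) = (14+21) mod 26 = 9 = J
  R(17) + G(6) = (17+6) mod 26 = 23 = X
  I(8) + G(6) = (8+6) mod 26 = 14 = O
  T(19) + H(7) = (19+7) mod 26 = 0 = A
  H(7) + V(21) = (7+21) mod 26 = 2 = C
  M(12) + G(6) = (12+6) mod 26 = 18 = S
Ciphertext: GRNJXOACS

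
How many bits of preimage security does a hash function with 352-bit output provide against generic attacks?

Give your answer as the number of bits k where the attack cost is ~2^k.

Step 1: The hash has a 352-bit output.
Step 2: Preimage resistance means: given a digest h(x), it should be infeasible to find any input that hashes to it.
With a 352-bit output there are 2^352 possible digests, so a generic brute-force preimage search costs about 2^352 evaluations.
Step 3: Security level = 352 bits.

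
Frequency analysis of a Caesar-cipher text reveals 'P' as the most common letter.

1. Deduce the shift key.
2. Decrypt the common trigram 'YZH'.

Step 1: In English, 'E' is the most frequent letter (12.7%).
Step 2: The most frequent ciphertext letter is 'P' (position 15).
Step 3: Shift = (15 - 4) mod 26 = 11.
Step 4: Decrypt 'YZH' by shifting back 11:
  Y -> N
  Z -> O
  H -> W
Step 5: 'YZH' decrypts to 'NOW'.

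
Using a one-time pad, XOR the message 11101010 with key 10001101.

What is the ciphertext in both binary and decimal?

Step 1: Write out the XOR operation bit by bit:
  Message: 11101010
  Key:     10001101
  XOR:     01100111
Step 2: Convert to decimal: 01100111 = 103.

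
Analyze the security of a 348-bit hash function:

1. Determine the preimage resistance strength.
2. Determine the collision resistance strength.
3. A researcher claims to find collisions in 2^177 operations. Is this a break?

Step 1: Preimage resistance requires brute-force of 2^348 operations.
Step 2: Collision resistance (birthday bound) = 2^(348/2) = 2^174.
Step 3: The claimed attack costs 2^177 operations.
Step 4: Since 2^177 >= 2^174, the claimed attack is no faster than the generic birthday attack, so this does not break collision resistance.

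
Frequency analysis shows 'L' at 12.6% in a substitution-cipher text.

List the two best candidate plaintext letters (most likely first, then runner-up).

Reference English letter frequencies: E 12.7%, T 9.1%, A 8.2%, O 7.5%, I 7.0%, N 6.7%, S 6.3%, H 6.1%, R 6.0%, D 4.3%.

Step 1: Observed frequency of 'L' is 12.6%.
Step 2: Compute distances to each reference frequency and sort:
  E (12.7%): difference = 0.1% <-- BEST
  T (9.1%): difference = 3.5% <-- RUNNER-UP
  A (8.2%): difference = 4.4%
  O (7.5%): difference = 5.1%
  I (7.0%): difference = 5.6%
Step 3: Most likely is 'E' (12.7%, diff 0.1%); second most likely is 'T' (9.1%, diff 3.5%).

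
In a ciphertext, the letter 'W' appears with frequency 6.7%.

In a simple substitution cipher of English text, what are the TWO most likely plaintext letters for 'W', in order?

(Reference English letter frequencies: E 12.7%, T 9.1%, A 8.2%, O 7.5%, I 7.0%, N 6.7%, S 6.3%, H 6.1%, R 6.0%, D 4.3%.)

Step 1: Observed frequency of 'W' is 6.7%.
Step 2: Compute distances to each reference frequency and sort:
  N (6.7%): difference = 0.0% <-- BEST
  I (7.0%): difference = 0.3% <-- RUNNER-UP
  S (6.3%): difference = 0.4%
  H (6.1%): difference = 0.6%
  R (6.0%): difference = 0.7%
Step 3: Most likely is 'N' (6.7%, diff 0.0%); second most likely is 'I' (7.0%, diff 0.3%).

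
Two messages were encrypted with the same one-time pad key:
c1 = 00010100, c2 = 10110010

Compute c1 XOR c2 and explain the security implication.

Step 1: c1 XOR c2 = (m1 XOR k) XOR (m2 XOR k).
Step 2: By XOR associativity/commutativity: = m1 XOR m2 XOR k XOR k = m1 XOR m2.
Step 3: 00010100 XOR 10110010 = 10100110 = 166.
Step 4: The key cancels out! An attacker learns m1 XOR m2 = 166, revealing the relationship between plaintexts.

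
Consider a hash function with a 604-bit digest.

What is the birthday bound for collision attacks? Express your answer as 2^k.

Step 1: The birthday paradox gives collision probability ~50% after sqrt(2^n) = 2^(n/2) hashes.
Step 2: For 604-bit output: 2^(604/2) = 2^302.
Step 3: Approximately 2^302 hash computations needed.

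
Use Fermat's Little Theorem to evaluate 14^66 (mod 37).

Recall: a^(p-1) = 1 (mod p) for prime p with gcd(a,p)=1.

Step 1: Since 37 is prime, by Fermat's Little Theorem: 14^36 = 1 (mod 37).
Step 2: Reduce exponent: 66 mod 36 = 30.
Step 3: So 14^66 = 14^30 (mod 37).
Step 4: 14^30 mod 37 = 36.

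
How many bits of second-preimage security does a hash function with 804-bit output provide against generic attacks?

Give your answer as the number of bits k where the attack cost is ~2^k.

Step 1: The hash has a 804-bit output.
Step 2: Second-preimage resistance means: given a specific input x, it should be infeasible to find a different y with h(y) = h(x).
With a 804-bit output, a generic search for a second preimage costs about 2^804 evaluations (each trial matches the fixed target with probability 2^-804).
Step 3: Security level = 804 bits.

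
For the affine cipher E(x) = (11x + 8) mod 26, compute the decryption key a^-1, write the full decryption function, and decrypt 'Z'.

Step 1: Find a^-1, the modular inverse of 11 mod 26.
Step 2: We need 11 * a^-1 = 1 (mod 26).
Step 3: 11 * 19 = 209 = 8 * 26 + 1, so a^-1 = 19.
Step 4: D(y) = 19(y - 8) mod 26.
Step 5: Apply to 'Z' (y = 25): D(25) = 19 * (25 - 8) mod 26 = 19 * 17 mod 26 = 11 -> 'L'.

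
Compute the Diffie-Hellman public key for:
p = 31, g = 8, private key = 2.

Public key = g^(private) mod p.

Step 1: A = g^a mod p = 8^2 mod 31.
  8^1 mod 31 = 8
  8^2 mod 31 = (8 * 8) mod 31 = 2
Result: A = 2.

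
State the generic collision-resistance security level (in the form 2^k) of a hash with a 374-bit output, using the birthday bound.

Step 1: The birthday paradox gives collision probability ~50% after sqrt(2^n) = 2^(n/2) hashes.
Step 2: For 374-bit output: 2^(374/2) = 2^187.
Step 3: Approximately 2^187 hash computations needed.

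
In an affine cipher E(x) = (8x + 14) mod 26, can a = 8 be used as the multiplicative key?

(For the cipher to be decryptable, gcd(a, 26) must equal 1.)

Step 1: Compute gcd(8, 26).
Step 2: gcd(8, 26) = 2.
Since gcd = 2 != 1, 8 shares a common factor with 26, so it cannot be used.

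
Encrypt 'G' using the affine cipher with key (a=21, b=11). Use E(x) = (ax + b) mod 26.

Step 1: Convert 'G' to number: x = 6.
Step 2: E(6) = (21 * 6 + 11) mod 26 = 137 mod 26 = 7.
Step 3: Convert 7 back to letter: H.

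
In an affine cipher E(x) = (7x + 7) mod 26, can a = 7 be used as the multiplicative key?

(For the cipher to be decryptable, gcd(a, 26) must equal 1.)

Step 1: Compute gcd(7, 26).
Step 2: gcd(7, 26) = 1.
Since gcd = 1, 7 is coprime with 26, so it is a valid key.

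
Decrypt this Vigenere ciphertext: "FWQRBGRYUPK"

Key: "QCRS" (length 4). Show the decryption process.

Step 1: Key 'QCRS' has length 4. Extended key: QCRSQCRSQCR
Step 2: Decrypt each position:
  F(5) - Q(16) = 15 = P
  W(22) - C(2) = 20 = U
  Q(16) - R(17) = 25 = Z
  R(17) - S(18) = 25 = Z
  B(1) - Q(16) = 11 = L
  G(6) - C(2) = 4 = E
  R(17) - R(17) = 0 = A
  Y(24) - S(18) = 6 = G
  U(20) - Q(16) = 4 = E
  P(15) - C(2) = 13 = N
  K(10) - R(17) = 19 = T
Plaintext: PUZZLEAGENT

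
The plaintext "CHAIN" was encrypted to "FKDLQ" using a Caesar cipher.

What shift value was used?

Step 1: Compare first letters: C (position 2) -> F (position 5).
Step 2: Shift = (5 - 2) mod 26 = 3.
The shift value is 3.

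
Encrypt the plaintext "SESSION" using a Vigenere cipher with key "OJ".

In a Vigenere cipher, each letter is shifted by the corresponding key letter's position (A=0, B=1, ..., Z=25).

Step 1: Repeat key to match plaintext length:
  Plaintext: SESSION
  Key:       OJOJOJO
Step 2: Encrypt each letter:
  S(18) + O(14) = (18+14) mod 26 = 6 = G
  E(4) + J(9) = (4+9) mod 26 = 13 = N
  S(18) + O(14) = (18+14) mod 26 = 6 = G
  S(18) + J(9) = (18+9) mod 26 = 1 = B
  I(8) + O(14) = (8+14) mod 26 = 22 = W
  O(14) + J(9) = (14+9) mod 26 = 23 = X
  N(13) + O(14) = (13+14) mod 26 = 1 = B
Ciphertext: GNGBWXB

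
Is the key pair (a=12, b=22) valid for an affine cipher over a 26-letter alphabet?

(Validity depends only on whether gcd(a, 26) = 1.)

Step 1: Compute gcd(12, 26).
Step 2: gcd(12, 26) = 2.
Since gcd = 2 != 1, 12 shares a common factor with 26, so it cannot be used.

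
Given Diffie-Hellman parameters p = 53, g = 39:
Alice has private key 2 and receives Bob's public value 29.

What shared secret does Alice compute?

Step 1: s = B^a mod p = 29^2 mod 53.
  29^1 mod 53 = 29
  29^2 mod 53 = (29 * 29) mod 53 = 46
Result: shared secret = 46.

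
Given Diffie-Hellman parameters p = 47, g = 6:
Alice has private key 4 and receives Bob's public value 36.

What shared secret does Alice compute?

Step 1: s = B^a mod p = 36^4 mod 47.
  36^1 mod 47 = 36
  36^2 mod 47 = (36 * 36) mod 47 = 27
  36^3 mod 47 = (27 * 36) mod 47 = 32
  36^4 mod 47 = (32 * 36) mod 47 = 24
Result: shared secret = 24.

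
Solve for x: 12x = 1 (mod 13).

Step 1: We need x such that 12 * x = 1 (mod 13).
Step 2: Using the extended Euclidean algorithm or trial:
  12 * 12 = 144 = 11 * 13 + 1.
Step 3: Since 144 mod 13 = 1, the inverse is x = 12.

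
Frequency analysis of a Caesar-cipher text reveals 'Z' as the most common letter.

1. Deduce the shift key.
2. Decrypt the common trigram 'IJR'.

Step 1: In English, 'E' is the most frequent letter (12.7%).
Step 2: The most frequent ciphertext letter is 'Z' (position 25).
Step 3: Shift = (25 - 4) mod 26 = 21.
Step 4: Decrypt 'IJR' by shifting back 21:
  I -> N
  J -> O
  R -> W
Step 5: 'IJR' decrypts to 'NOW'.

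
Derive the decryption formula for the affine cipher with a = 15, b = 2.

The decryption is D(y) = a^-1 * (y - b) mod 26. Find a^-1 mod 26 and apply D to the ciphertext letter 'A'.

Step 1: Find a^-1, the modular inverse of 15 mod 26.
Step 2: We need 15 * a^-1 = 1 (mod 26).
Step 3: 15 * 7 = 105 = 4 * 26 + 1, so a^-1 = 7.
Step 4: D(y) = 7(y - 2) mod 26.
Step 5: Apply to 'A' (y = 0): D(0) = 7 * (0 - 2) mod 26 = 7 * -2 mod 26 = 12 -> 'M'.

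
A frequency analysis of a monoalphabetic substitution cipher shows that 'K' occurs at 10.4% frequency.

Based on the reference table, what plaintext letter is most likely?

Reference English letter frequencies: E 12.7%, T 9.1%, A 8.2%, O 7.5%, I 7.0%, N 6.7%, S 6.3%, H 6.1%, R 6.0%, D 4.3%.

Step 1: The observed frequency is 10.4%.
Step 2: Compare with English frequencies:
  E: 12.7% (difference: 2.3%)
  T: 9.1% (difference: 1.3%) <-- closest
  A: 8.2% (difference: 2.2%)
  O: 7.5% (difference: 2.9%)
  I: 7.0% (difference: 3.4%)
  N: 6.7% (difference: 3.7%)
  S: 6.3% (difference: 4.1%)
  H: 6.1% (difference: 4.3%)
  R: 6.0% (difference: 4.4%)
  D: 4.3% (difference: 6.1%)
Step 3: 'K' most likely represents 'T' (frequency 9.1%).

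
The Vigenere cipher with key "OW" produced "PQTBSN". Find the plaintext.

Step 1: Extend key: OWOWOW
Step 2: Decrypt each letter (c - k) mod 26:
  P(15) - O(14) = (15-14) mod 26 = 1 = B
  Q(16) - W(22) = (16-22) mod 26 = 20 = U
  T(19) - O(14) = (19-14) mod 26 = 5 = F
  B(1) - W(22) = (1-22) mod 26 = 5 = F
  S(18) - O(14) = (18-14) mod 26 = 4 = E
  N(13) - W(22) = (13-22) mod 26 = 17 = R
Plaintext: BUFFER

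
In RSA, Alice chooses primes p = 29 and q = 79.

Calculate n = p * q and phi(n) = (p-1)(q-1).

Step 1: n = p * q = 29 * 79 = 2291.
Step 2: phi(n) = (p-1)(q-1) = 28 * 78 = 2184.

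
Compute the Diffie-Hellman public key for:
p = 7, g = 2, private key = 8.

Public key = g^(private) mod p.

Step 1: A = g^a mod p = 2^8 mod 7.
  2^1 mod 7 = 2
  2^2 mod 7 = (2 * 2) mod 7 = 4
  2^3 mod 7 = (4 * 2) mod 7 = 1
  2^4 mod 7 = (1 * 2) mod 7 = 2
  2^5 mod 7 = (2 * 2) mod 7 = 4
  2^6 mod 7 = (4 * 2) mod 7 = 1
  2^7 mod 7 = (1 * 2) mod 7 = 2
  2^8 mod 7 = (2 * 2) mod 7 = 4
Result: A = 4.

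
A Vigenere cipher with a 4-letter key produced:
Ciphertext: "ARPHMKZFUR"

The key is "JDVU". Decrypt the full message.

Step 1: Key 'JDVU' has length 4. Extended key: JDVUJDVUJD
Step 2: Decrypt each position:
  A(0) - J(9) = 17 = R
  R(17) - D(3) = 14 = O
  P(15) - V(21) = 20 = U
  H(7) - U(20) = 13 = N
  M(12) - J(9) = 3 = D
  K(10) - D(3) = 7 = H
  Z(25) - V(21) = 4 = E
  F(5) - U(20) = 11 = L
  U(20) - J(9) = 11 = L
  R(17) - D(3) = 14 = O
Plaintext: ROUNDHELLO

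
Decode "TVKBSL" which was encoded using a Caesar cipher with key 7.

Step 1: Reverse the shift by subtracting 7 from each letter position.
  T (position 19) -> position (19-7) mod 26 = 12 -> M
  V (position 21) -> position (21-7) mod 26 = 14 -> O
  K (position 10) -> position (10-7) mod 26 = 3 -> D
  B (position 1) -> position (1-7) mod 26 = 20 -> U
  S (position 18) -> position (18-7) mod 26 = 11 -> L
  L (position 11) -> position (11-7) mod 26 = 4 -> E
Decrypted message: MODULE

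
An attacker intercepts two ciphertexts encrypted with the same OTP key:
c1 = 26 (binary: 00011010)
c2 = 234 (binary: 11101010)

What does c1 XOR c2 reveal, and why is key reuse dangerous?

Step 1: c1 XOR c2 = (m1 XOR k) XOR (m2 XOR k).
Step 2: By XOR associativity/commutativity: = m1 XOR m2 XOR k XOR k = m1 XOR m2.
Step 3: 00011010 XOR 11101010 = 11110000 = 240.
Step 4: The key cancels out! An attacker learns m1 XOR m2 = 240, revealing the relationship between plaintexts.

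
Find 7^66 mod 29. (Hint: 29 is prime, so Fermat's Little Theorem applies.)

Step 1: Since 29 is prime, by Fermat's Little Theorem: 7^28 = 1 (mod 29).
Step 2: Reduce exponent: 66 mod 28 = 10.
Step 3: So 7^66 = 7^10 (mod 29).
Step 4: 7^10 mod 29 = 24.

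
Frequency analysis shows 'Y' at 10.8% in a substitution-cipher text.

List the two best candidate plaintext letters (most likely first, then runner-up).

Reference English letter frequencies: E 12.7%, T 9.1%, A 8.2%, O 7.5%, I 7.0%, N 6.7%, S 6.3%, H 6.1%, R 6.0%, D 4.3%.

Step 1: Observed frequency of 'Y' is 10.8%.
Step 2: Compute distances to each reference frequency and sort:
  T (9.1%): difference = 1.7% <-- BEST
  E (12.7%): difference = 1.9% <-- RUNNER-UP
  A (8.2%): difference = 2.6%
  O (7.5%): difference = 3.3%
  I (7.0%): difference = 3.8%
Step 3: Most likely is 'T' (9.1%, diff 1.7%); second most likely is 'E' (12.7%, diff 1.9%).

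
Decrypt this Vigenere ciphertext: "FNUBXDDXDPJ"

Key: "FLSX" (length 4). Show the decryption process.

Step 1: Key 'FLSX' has length 4. Extended key: FLSXFLSXFLS
Step 2: Decrypt each position:
  F(5) - F(5) = 0 = A
  N(13) - L(11) = 2 = C
  U(20) - S(18) = 2 = C
  B(1) - X(23) = 4 = E
  X(23) - F(5) = 18 = S
  D(3) - L(11) = 18 = S
  D(3) - S(18) = 11 = L
  X(23) - X(23) = 0 = A
  D(3) - F(5) = 24 = Y
  P(15) - L(11) = 4 = E
  J(9) - S(18) = 17 = R
Plaintext: ACCESSLAYER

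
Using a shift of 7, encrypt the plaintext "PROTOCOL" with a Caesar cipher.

Step 1: For each letter, shift forward by 7 positions (mod 26).
  P (position 15) -> position (15+7) mod 26 = 22 -> W
  R (position 17) -> position (17+7) mod 26 = 24 -> Y
  O (position 14) -> position (14+7) mod 26 = 21 -> V
  T (position 19) -> position (19+7) mod 26 = 0 -> A
  O (position 14) -> position (14+7) mod 26 = 21 -> V
  C (position 2) -> position (2+7) mod 26 = 9 -> J
  O (position 14) -> position (14+7) mod 26 = 21 -> V
  L (position 11) -> position (11+7) mod 26 = 18 -> S
Result: WYVAVJVS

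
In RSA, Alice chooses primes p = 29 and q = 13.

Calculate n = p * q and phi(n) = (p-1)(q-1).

Step 1: n = p * q = 29 * 13 = 377.
Step 2: phi(n) = (p-1)(q-1) = 28 * 12 = 336.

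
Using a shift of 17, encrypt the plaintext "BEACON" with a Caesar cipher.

Step 1: For each letter, shift forward by 17 positions (mod 26).
  B (position 1) -> position (1+17) mod 26 = 18 -> S
  E (position 4) -> position (4+17) mod 26 = 21 -> V
  A (position 0) -> position (0+17) mod 26 = 17 -> R
  C (position 2) -> position (2+17) mod 26 = 19 -> T
  O (position 14) -> position (14+17) mod 26 = 5 -> F
  N (position 13) -> position (13+17) mod 26 = 4 -> E
Result: SVRTFE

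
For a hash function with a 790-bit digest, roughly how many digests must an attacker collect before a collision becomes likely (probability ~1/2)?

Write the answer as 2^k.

Step 1: The birthday paradox gives collision probability ~50% after sqrt(2^n) = 2^(n/2) hashes.
Step 2: For 790-bit output: 2^(790/2) = 2^395.
Step 3: Approximately 2^395 hash computations needed.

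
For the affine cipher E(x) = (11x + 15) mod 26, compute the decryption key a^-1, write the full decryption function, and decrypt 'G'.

Step 1: Find a^-1, the modular inverse of 11 mod 26.
Step 2: We need 11 * a^-1 = 1 (mod 26).
Step 3: 11 * 19 = 209 = 8 * 26 + 1, so a^-1 = 19.
Step 4: D(y) = 19(y - 15) mod 26.
Step 5: Apply to 'G' (y = 6): D(6) = 19 * (6 - 15) mod 26 = 19 * -9 mod 26 = 11 -> 'L'.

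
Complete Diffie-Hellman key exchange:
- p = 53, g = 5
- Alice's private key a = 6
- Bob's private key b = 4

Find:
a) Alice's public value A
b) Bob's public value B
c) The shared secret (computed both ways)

Step 1: A = g^a mod p = 5^6 mod 53 = 43.
Step 2: B = g^b mod p = 5^4 mod 53 = 42.
Step 3: Alice computes s = B^a mod p = 42^6 mod 53 = 36.
Step 4: Bob computes s = A^b mod p = 43^4 mod 53 = 36.
Both sides agree: shared secret = 36.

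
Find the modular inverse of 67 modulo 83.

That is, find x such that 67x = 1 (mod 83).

Step 1: We need x such that 67 * x = 1 (mod 83).
Step 2: Using the extended Euclidean algorithm or trial:
  67 * 57 = 3819 = 46 * 83 + 1.
Step 3: Since 3819 mod 83 = 1, the inverse is x = 57.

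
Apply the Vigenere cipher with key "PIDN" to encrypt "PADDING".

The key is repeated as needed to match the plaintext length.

Step 1: Repeat key to match plaintext length:
  Plaintext: PADDING
  Key:       PIDNPID
Step 2: Encrypt each letter:
  P(15) + P(15) = (15+15) mod 26 = 4 = E
  A(0) + I(8) = (0+8) mod 26 = 8 = I
  D(3) + D(3) = (3+3) mod 26 = 6 = G
  D(3) + N(13) = (3+13) mod 26 = 16 = Q
  I(8) + P(15) = (8+15) mod 26 = 23 = X
  N(13) + I(8) = (13+8) mod 26 = 21 = V
  G(6) + D(3) = (6+3) mod 26 = 9 = J
Ciphertext: EIGQXVJ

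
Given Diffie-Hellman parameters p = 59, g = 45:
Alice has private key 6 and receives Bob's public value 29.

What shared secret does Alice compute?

Step 1: s = B^a mod p = 29^6 mod 59.
  29^1 mod 59 = 29
  29^2 mod 59 = (29 * 29) mod 59 = 15
  29^3 mod 59 = (15 * 29) mod 59 = 22
  29^4 mod 59 = (22 * 29) mod 59 = 48
  29^5 mod 59 = (48 * 29) mod 59 = 35
  29^6 mod 59 = (35 * 29) mod 59 = 12
Result: shared secret = 12.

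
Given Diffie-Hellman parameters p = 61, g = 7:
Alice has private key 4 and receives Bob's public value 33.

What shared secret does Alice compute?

Step 1: s = B^a mod p = 33^4 mod 61.
  33^1 mod 61 = 33
  33^2 mod 61 = (33 * 33) mod 61 = 52
  33^3 mod 61 = (52 * 33) mod 61 = 8
  33^4 mod 61 = (8 * 33) mod 61 = 20
Result: shared secret = 20.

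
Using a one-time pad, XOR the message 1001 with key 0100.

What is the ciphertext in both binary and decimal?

Step 1: Write out the XOR operation bit by bit:
  Message: 1001
  Key:     0100
  XOR:     1101
Step 2: Convert to decimal: 1101 = 13.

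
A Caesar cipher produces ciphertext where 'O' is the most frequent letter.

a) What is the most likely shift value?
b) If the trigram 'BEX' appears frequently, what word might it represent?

Step 1: In English, 'E' is the most frequent letter (12.7%).
Step 2: The most frequent ciphertext letter is 'O' (position 14).
Step 3: Shift = (14 - 4) mod 26 = 10.
Step 4: Decrypt 'BEX' by shifting back 10:
  B -> R
  E -> U
  X -> N
Step 5: 'BEX' decrypts to 'RUN'.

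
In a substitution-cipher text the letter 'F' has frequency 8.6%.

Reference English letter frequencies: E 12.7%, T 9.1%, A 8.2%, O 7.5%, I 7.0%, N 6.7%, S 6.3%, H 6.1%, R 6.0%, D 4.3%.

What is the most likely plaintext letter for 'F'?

Step 1: The observed frequency is 8.6%.
Step 2: Compare with English frequencies:
  E: 12.7% (difference: 4.1%)
  T: 9.1% (difference: 0.5%)
  A: 8.2% (difference: 0.4%) <-- closest
  O: 7.5% (difference: 1.1%)
  I: 7.0% (difference: 1.6%)
  N: 6.7% (difference: 1.9%)
  S: 6.3% (difference: 2.3%)
  H: 6.1% (difference: 2.5%)
  R: 6.0% (difference: 2.6%)
  D: 4.3% (difference: 4.3%)
Step 3: 'F' most likely represents 'A' (frequency 8.2%).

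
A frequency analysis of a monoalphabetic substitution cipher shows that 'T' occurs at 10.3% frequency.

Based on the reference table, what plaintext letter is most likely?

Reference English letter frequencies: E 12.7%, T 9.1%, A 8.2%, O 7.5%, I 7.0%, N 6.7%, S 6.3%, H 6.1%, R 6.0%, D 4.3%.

Step 1: The observed frequency is 10.3%.
Step 2: Compare with English frequencies:
  E: 12.7% (difference: 2.4%)
  T: 9.1% (difference: 1.2%) <-- closest
  A: 8.2% (difference: 2.1%)
  O: 7.5% (difference: 2.8%)
  I: 7.0% (difference: 3.3%)
  N: 6.7% (difference: 3.6%)
  S: 6.3% (difference: 4.0%)
  H: 6.1% (difference: 4.2%)
  R: 6.0% (difference: 4.3%)
  D: 4.3% (difference: 6.0%)
Step 3: 'T' most likely represents 'T' (frequency 9.1%).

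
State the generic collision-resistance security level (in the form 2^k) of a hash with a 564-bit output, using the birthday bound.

Step 1: The birthday paradox gives collision probability ~50% after sqrt(2^n) = 2^(n/2) hashes.
Step 2: For 564-bit output: 2^(564/2) = 2^282.
Step 3: Approximately 2^282 hash computations needed.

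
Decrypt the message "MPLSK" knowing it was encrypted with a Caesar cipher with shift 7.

Step 1: Reverse the shift by subtracting 7 from each letter position.
  M (position 12) -> position (12-7) mod 26 = 5 -> F
  P (position 15) -> position (15-7) mod 26 = 8 -> I
  L (position 11) -> position (11-7) mod 26 = 4 -> E
  S (position 18) -> position (18-7) mod 26 = 11 -> L
  K (position 10) -> position (10-7) mod 26 = 3 -> D
Decrypted message: FIELD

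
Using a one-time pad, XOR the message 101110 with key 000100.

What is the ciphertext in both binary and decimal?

Step 1: Write out the XOR operation bit by bit:
  Message: 101110
  Key:     000100
  XOR:     101010
Step 2: Convert to decimal: 101010 = 42.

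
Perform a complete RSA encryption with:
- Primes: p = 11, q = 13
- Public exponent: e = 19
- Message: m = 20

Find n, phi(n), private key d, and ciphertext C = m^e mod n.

Step 1: n = 11 * 13 = 143.
Step 2: phi(n) = (11-1)(13-1) = 10 * 12 = 120.
Step 3: Find d = 19^(-1) mod 120 = 19.
  Verify: 19 * 19 = 361 = 1 (mod 120).
Step 4: C = 20^19 mod 143 = 71.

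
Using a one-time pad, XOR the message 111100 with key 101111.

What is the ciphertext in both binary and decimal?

Step 1: Write out the XOR operation bit by bit:
  Message: 111100
  Key:     101111
  XOR:     010011
Step 2: Convert to decimal: 010011 = 19.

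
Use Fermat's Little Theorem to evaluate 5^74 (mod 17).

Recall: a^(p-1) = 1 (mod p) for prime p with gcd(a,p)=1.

Step 1: Since 17 is prime, by Fermat's Little Theorem: 5^16 = 1 (mod 17).
Step 2: Reduce exponent: 74 mod 16 = 10.
Step 3: So 5^74 = 5^10 (mod 17).
Step 4: 5^10 mod 17 = 9.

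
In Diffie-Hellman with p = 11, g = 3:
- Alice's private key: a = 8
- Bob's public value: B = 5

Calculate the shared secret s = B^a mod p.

Step 1: s = B^a mod p = 5^8 mod 11.
  5^1 mod 11 = 5
  5^2 mod 11 = (5 * 5) mod 11 = 3
  5^3 mod 11 = (3 * 5) mod 11 = 4
  5^4 mod 11 = (4 * 5) mod 11 = 9
  5^5 mod 11 = (9 * 5) mod 11 = 1
  5^6 mod 11 = (1 * 5) mod 11 = 5
  5^7 mod 11 = (5 * 5) mod 11 = 3
  5^8 mod 11 = (3 * 5) mod 11 = 4
Result: shared secret = 4.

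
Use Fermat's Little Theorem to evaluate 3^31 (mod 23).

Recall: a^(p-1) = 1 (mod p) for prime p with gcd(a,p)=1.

Step 1: Since 23 is prime, by Fermat's Little Theorem: 3^22 = 1 (mod 23).
Step 2: Reduce exponent: 31 mod 22 = 9.
Step 3: So 3^31 = 3^9 (mod 23).
Step 4: 3^9 mod 23 = 18.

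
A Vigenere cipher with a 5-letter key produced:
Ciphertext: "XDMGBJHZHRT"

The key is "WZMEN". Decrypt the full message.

Step 1: Key 'WZMEN' has length 5. Extended key: WZMENWZMENW
Step 2: Decrypt each position:
  X(23) - W(22) = 1 = B
  D(3) - Z(25) = 4 = E
  M(12) - M(12) = 0 = A
  G(6) - E(4) = 2 = C
  B(1) - N(13) = 14 = O
  J(9) - W(22) = 13 = N
  H(7) - Z(25) = 8 = I
  Z(25) - M(12) = 13 = N
  H(7) - E(4) = 3 = D
  R(17) - N(13) = 4 = E
  T(19) - W(22) = 23 = X
Plaintext: BEACONINDEX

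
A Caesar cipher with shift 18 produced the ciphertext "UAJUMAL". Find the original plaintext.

Step 1: Reverse the shift by subtracting 18 from each letter position.
  U (position 20) -> position (20-18) mod 26 = 2 -> C
  A (position 0) -> position (0-18) mod 26 = 8 -> I
  J (position 9) -> position (9-18) mod 26 = 17 -> R
  U (position 20) -> position (20-18) mod 26 = 2 -> C
  M (position 12) -> position (12-18) mod 26 = 20 -> U
  A (position 0) -> position (0-18) mod 26 = 8 -> I
  L (position 11) -> position (11-18) mod 26 = 19 -> T
Decrypted message: CIRCUIT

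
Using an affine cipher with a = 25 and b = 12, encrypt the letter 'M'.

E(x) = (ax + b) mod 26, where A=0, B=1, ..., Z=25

Step 1: Convert 'M' to number: x = 12.
Step 2: E(12) = (25 * 12 + 12) mod 26 = 312 mod 26 = 0.
Step 3: Convert 0 back to letter: A.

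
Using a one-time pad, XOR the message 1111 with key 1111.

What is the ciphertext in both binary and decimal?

Step 1: Write out the XOR operation bit by bit:
  Message: 1111
  Key:     1111
  XOR:     0000
Step 2: Convert to decimal: 0000 = 0.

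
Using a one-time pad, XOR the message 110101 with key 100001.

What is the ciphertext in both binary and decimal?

Step 1: Write out the XOR operation bit by bit:
  Message: 110101
  Key:     100001
  XOR:     010100
Step 2: Convert to decimal: 010100 = 20.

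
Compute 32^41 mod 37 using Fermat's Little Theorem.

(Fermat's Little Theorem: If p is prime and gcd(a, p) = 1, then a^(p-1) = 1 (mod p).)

Step 1: Since 37 is prime, by Fermat's Little Theorem: 32^36 = 1 (mod 37).
Step 2: Reduce exponent: 41 mod 36 = 5.
Step 3: So 32^41 = 32^5 (mod 37).
Step 4: 32^5 mod 37 = 20.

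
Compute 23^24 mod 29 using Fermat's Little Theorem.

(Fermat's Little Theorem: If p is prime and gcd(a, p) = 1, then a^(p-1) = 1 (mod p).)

Step 1: Since 29 is prime, by Fermat's Little Theorem: 23^28 = 1 (mod 29).
Step 2: Reduce exponent: 24 mod 28 = 24.
Step 3: So 23^24 = 23^24 (mod 29).
Step 4: 23^24 mod 29 = 16.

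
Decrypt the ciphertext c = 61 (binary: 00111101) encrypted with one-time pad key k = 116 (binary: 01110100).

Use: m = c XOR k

Step 1: XOR ciphertext with key:
  Ciphertext: 00111101
  Key:        01110100
  XOR:        01001001
Step 2: Plaintext = 01001001 = 73 in decimal.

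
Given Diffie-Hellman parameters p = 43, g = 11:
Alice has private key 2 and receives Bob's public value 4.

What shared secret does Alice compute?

Step 1: s = B^a mod p = 4^2 mod 43.
  4^1 mod 43 = 4
  4^2 mod 43 = (4 * 4) mod 43 = 16
Result: shared secret = 16.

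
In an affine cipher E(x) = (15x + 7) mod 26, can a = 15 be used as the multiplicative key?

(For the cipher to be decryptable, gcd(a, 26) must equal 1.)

Step 1: Compute gcd(15, 26).
Step 2: gcd(15, 26) = 1.
Since gcd = 1, 15 is coprime with 26, so it is a valid key.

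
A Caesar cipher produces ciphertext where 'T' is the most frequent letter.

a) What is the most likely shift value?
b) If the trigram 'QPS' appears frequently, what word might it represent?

Step 1: In English, 'E' is the most frequent letter (12.7%).
Step 2: The most frequent ciphertext letter is 'T' (position 19).
Step 3: Shift = (19 - 4) mod 26 = 15.
Step 4: Decrypt 'QPS' by shifting back 15:
  Q -> B
  P -> A
  S -> D
Step 5: 'QPS' decrypts to 'BAD'.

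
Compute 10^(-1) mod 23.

Step 1: We need x such that 10 * x = 1 (mod 23).
Step 2: Using the extended Euclidean algorithm or trial:
  10 * 7 = 70 = 3 * 23 + 1.
Step 3: Since 70 mod 23 = 1, the inverse is x = 7.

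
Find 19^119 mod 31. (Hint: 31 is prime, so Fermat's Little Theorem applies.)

Step 1: Since 31 is prime, by Fermat's Little Theorem: 19^30 = 1 (mod 31).
Step 2: Reduce exponent: 119 mod 30 = 29.
Step 3: So 19^119 = 19^29 (mod 31).
Step 4: 19^29 mod 31 = 18.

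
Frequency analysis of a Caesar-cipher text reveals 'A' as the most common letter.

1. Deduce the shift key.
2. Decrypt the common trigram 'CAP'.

Step 1: In English, 'E' is the most frequent letter (12.7%).
Step 2: The most frequent ciphertext letter is 'A' (position 0).
Step 3: Shift = (0 - 4) mod 26 = 22.
Step 4: Decrypt 'CAP' by shifting back 22:
  C -> G
  A -> E
  P -> T
Step 5: 'CAP' decrypts to 'GET'.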